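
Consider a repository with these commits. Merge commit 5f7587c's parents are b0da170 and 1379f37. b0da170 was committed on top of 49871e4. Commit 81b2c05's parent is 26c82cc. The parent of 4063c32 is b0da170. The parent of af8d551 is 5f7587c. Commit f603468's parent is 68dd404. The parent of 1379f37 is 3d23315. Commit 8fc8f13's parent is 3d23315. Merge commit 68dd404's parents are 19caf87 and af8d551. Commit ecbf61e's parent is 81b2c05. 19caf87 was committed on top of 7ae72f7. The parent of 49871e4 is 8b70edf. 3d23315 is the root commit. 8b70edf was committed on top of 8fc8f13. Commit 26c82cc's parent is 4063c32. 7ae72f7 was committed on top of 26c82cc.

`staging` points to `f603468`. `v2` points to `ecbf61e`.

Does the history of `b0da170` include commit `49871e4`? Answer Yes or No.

Yes

Ancestors of b0da170 (commits reachable by following parents): {3d23315, 49871e4, 8b70edf, 8fc8f13, b0da170}.
49871e4 is in that set, so it is an ancestor of b0da170.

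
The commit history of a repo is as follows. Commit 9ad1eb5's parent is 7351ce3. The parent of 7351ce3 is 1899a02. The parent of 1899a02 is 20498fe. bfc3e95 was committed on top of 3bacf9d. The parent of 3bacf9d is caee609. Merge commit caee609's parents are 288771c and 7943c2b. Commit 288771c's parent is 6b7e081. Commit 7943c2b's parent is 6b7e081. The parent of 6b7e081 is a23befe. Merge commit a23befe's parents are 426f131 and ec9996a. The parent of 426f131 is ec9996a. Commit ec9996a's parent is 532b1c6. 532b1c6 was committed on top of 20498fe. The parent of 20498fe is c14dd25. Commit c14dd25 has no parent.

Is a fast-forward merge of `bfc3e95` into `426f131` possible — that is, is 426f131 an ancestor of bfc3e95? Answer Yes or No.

Yes

A fast-forward from 426f131 to bfc3e95 is possible iff 426f131 is an ancestor of bfc3e95.
Ancestors of bfc3e95: {20498fe, 288771c, 3bacf9d, 426f131, 532b1c6, 6b7e081, 7943c2b, a23befe, bfc3e95, c14dd25, caee609, ec9996a}.
426f131 is among them, so fast-forward is possible.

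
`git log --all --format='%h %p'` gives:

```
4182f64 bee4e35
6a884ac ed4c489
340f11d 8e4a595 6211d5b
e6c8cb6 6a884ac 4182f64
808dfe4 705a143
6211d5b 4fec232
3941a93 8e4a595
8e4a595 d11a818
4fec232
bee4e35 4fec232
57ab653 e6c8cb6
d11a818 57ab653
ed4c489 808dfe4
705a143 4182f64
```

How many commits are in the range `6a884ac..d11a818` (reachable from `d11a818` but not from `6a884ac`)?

3

Reachable from d11a818: {4182f64, 4fec232, 57ab653, 6a884ac, 705a143, 808dfe4, bee4e35, d11a818, e6c8cb6, ed4c489}.
Reachable from 6a884ac: {4182f64, 4fec232, 6a884ac, 705a143, 808dfe4, bee4e35, ed4c489}.
In d11a818's history but not 6a884ac's: {57ab653, d11a818, e6c8cb6} — 3 commits.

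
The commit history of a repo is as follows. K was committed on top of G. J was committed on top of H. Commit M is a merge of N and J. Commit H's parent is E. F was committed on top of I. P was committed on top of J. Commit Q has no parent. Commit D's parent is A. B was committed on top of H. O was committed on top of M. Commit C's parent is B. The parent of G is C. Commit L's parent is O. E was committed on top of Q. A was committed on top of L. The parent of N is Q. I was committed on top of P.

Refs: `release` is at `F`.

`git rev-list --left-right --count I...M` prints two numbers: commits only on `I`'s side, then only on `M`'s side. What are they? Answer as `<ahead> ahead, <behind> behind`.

2 ahead, 2 behind

Reachable from I: {E, H, I, J, P, Q}.
Reachable from M: {E, H, J, M, N, Q}.
Only in I's history (ahead): {I, P} — 2.
Only in M's history (behind): {M, N} — 2.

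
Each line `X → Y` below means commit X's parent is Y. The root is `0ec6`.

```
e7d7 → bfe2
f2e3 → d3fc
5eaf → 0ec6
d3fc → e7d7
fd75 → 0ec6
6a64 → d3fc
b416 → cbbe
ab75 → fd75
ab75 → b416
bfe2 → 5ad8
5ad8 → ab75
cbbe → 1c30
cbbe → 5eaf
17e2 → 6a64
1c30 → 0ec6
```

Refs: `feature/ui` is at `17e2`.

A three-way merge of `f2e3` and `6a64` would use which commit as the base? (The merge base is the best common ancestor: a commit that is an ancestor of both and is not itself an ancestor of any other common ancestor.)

d3fc

Ancestors of f2e3: {0ec6, 1c30, 5ad8, 5eaf, ab75, b416, bfe2, cbbe, d3fc, e7d7, f2e3, fd75}.
Ancestors of 6a64: {0ec6, 1c30, 5ad8, 5eaf, 6a64, ab75, b416, bfe2, cbbe, d3fc, e7d7, fd75}.
Common ancestors: {0ec6, 1c30, 5ad8, 5eaf, ab75, b416, bfe2, cbbe, d3fc, e7d7, fd75}.
Among these, d3fc is not an ancestor of any other common ancestor — it is the merge base.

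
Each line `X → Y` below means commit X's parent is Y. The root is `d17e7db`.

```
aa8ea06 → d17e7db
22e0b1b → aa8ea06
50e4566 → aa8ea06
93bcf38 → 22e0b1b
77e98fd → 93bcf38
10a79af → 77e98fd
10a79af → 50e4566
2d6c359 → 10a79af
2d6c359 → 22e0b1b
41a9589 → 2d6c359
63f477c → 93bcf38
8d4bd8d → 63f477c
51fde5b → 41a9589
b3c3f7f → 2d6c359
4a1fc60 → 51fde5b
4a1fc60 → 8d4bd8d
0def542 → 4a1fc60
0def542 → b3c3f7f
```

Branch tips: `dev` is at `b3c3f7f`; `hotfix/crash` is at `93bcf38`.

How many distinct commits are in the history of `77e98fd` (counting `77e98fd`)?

Walking parent pointers from 77e98fd: reachable set = {22e0b1b, 77e98fd, 93bcf38, aa8ea06, d17e7db}.
That is 5 commits.

5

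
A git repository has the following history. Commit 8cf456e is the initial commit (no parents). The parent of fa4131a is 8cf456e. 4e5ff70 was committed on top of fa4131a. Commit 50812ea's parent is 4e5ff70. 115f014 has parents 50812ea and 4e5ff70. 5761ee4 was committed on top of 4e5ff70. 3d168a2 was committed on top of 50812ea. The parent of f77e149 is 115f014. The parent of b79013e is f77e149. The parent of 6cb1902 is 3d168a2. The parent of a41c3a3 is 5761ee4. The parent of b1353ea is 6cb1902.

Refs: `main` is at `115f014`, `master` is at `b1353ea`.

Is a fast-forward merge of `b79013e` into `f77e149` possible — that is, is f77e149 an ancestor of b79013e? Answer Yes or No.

Yes

A fast-forward from f77e149 to b79013e is possible iff f77e149 is an ancestor of b79013e.
Ancestors of b79013e: {115f014, 4e5ff70, 50812ea, 8cf456e, b79013e, f77e149, fa4131a}.
f77e149 is among them, so fast-forward is possible.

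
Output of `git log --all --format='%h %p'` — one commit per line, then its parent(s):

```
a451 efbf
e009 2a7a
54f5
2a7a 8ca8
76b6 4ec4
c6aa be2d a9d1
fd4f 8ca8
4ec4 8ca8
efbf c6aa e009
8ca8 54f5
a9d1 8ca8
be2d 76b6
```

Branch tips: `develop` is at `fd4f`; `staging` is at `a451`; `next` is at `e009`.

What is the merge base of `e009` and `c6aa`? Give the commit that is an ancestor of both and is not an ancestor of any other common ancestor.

8ca8

Ancestors of e009: {2a7a, 54f5, 8ca8, e009}.
Ancestors of c6aa: {4ec4, 54f5, 76b6, 8ca8, a9d1, be2d, c6aa}.
Common ancestors: {54f5, 8ca8}.
Among these, 8ca8 is not an ancestor of any other common ancestor — it is the merge base.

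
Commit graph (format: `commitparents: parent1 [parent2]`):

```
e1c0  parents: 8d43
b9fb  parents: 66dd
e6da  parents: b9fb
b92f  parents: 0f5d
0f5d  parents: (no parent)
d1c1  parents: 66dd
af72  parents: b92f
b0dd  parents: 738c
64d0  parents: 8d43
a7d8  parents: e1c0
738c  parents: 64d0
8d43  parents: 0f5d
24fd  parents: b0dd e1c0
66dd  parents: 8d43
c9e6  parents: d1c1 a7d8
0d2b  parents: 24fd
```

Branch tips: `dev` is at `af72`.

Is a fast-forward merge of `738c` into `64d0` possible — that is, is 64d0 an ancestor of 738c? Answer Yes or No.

A fast-forward from 64d0 to 738c is possible iff 64d0 is an ancestor of 738c.
Ancestors of 738c: {0f5d, 64d0, 738c, 8d43}.
64d0 is among them, so fast-forward is possible.

Yes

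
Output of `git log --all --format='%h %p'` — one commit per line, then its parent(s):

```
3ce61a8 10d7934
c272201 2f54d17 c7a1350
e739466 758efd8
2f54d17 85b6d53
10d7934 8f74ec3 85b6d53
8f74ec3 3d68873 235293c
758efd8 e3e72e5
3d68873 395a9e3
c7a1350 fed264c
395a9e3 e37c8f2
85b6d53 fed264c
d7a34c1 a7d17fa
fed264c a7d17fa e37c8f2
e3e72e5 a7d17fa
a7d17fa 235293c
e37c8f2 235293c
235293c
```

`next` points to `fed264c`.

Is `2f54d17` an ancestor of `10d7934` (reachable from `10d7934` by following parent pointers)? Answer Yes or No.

Ancestors of 10d7934: {10d7934, 235293c, 395a9e3, 3d68873, 85b6d53, 8f74ec3, a7d17fa, e37c8f2, fed264c}.
2f54d17 is not in that set, so it is not an ancestor of 10d7934.

No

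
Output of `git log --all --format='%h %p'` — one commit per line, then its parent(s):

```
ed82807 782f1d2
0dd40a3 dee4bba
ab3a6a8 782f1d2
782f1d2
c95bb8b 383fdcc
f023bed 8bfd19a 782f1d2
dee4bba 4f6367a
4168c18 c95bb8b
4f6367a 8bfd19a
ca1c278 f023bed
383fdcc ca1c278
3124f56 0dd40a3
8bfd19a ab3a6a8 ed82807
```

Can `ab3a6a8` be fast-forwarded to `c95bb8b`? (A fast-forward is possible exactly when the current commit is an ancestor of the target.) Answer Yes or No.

Yes

A fast-forward from ab3a6a8 to c95bb8b is possible iff ab3a6a8 is an ancestor of c95bb8b.
Ancestors of c95bb8b: {383fdcc, 782f1d2, 8bfd19a, ab3a6a8, c95bb8b, ca1c278, ed82807, f023bed}.
ab3a6a8 is among them, so fast-forward is possible.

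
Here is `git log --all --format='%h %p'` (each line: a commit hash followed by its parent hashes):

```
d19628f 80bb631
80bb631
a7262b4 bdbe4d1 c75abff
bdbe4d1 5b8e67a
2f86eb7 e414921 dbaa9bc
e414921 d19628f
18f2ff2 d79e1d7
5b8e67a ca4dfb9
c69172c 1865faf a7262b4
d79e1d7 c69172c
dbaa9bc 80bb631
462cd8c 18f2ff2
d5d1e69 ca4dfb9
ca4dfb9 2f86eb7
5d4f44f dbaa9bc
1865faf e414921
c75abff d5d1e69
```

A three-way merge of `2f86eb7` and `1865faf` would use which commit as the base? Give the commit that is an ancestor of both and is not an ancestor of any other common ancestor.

Ancestors of 2f86eb7: {2f86eb7, 80bb631, d19628f, dbaa9bc, e414921}.
Ancestors of 1865faf: {1865faf, 80bb631, d19628f, e414921}.
Common ancestors: {80bb631, d19628f, e414921}.
Among these, e414921 is not an ancestor of any other common ancestor — it is the merge base.

e414921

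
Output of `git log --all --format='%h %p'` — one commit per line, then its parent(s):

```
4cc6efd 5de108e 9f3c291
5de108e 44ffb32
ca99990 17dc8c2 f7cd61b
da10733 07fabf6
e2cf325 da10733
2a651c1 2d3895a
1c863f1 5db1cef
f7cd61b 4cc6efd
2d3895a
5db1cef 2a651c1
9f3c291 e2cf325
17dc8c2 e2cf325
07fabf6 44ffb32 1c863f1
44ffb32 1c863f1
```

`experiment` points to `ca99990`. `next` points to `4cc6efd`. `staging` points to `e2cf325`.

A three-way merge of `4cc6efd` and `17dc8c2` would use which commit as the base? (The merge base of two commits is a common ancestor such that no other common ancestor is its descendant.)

Ancestors of 4cc6efd: {07fabf6, 1c863f1, 2a651c1, 2d3895a, 44ffb32, 4cc6efd, 5db1cef, 5de108e, 9f3c291, da10733, e2cf325}.
Ancestors of 17dc8c2: {07fabf6, 17dc8c2, 1c863f1, 2a651c1, 2d3895a, 44ffb32, 5db1cef, da10733, e2cf325}.
Common ancestors: {07fabf6, 1c863f1, 2a651c1, 2d3895a, 44ffb32, 5db1cef, da10733, e2cf325}.
Among these, e2cf325 is not an ancestor of any other common ancestor — it is the merge base.

e2cf325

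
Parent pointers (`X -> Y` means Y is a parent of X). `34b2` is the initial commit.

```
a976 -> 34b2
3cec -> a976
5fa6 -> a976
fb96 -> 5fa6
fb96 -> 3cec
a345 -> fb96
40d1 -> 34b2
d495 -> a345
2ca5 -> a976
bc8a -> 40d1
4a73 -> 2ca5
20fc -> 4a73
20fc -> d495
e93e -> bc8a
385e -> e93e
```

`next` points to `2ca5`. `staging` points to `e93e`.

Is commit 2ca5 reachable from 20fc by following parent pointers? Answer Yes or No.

Ancestors of 20fc (commits reachable by following parents): {20fc, 2ca5, 34b2, 3cec, 4a73, 5fa6, a345, a976, d495, fb96}.
2ca5 is in that set, so it is an ancestor of 20fc.

Yes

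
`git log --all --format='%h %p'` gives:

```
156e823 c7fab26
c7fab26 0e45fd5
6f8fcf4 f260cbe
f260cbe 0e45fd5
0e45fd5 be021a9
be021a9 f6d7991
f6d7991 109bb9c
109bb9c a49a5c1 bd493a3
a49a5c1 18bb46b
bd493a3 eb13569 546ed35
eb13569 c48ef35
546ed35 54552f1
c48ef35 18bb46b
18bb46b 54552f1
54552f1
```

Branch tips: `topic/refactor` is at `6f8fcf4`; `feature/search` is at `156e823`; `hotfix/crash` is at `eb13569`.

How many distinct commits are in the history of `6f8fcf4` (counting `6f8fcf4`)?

13

Walking parent pointers from 6f8fcf4: reachable set = {0e45fd5, 109bb9c, 18bb46b, 54552f1, 546ed35, 6f8fcf4, a49a5c1, bd493a3, be021a9, c48ef35, eb13569, f260cbe, f6d7991}.
That is 13 commits.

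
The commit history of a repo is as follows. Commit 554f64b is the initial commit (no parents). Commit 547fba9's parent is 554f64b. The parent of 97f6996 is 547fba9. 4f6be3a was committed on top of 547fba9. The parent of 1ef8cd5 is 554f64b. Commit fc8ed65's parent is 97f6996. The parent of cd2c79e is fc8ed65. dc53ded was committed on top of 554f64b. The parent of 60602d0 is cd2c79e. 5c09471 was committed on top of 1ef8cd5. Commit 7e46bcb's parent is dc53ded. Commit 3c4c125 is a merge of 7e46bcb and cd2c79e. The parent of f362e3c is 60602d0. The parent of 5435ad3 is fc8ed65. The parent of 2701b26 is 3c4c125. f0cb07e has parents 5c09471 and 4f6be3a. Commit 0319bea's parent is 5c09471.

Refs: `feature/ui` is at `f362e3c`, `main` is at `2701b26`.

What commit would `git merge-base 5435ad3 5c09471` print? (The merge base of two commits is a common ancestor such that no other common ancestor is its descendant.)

Ancestors of 5435ad3: {5435ad3, 547fba9, 554f64b, 97f6996, fc8ed65}.
Ancestors of 5c09471: {1ef8cd5, 554f64b, 5c09471}.
Common ancestors: {554f64b}.
The only common ancestor is 554f64b, so it is the merge base.

554f64b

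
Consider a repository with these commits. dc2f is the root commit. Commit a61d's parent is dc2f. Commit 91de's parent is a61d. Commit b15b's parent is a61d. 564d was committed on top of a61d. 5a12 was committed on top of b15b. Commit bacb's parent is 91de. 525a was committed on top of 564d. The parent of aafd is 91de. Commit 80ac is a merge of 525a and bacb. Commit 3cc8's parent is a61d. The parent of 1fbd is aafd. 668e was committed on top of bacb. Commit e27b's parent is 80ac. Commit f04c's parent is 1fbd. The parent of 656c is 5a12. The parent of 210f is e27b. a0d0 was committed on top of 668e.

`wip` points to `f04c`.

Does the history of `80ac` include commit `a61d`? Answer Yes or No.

Ancestors of 80ac (commits reachable by following parents): {525a, 564d, 80ac, 91de, a61d, bacb, dc2f}.
a61d is in that set, so it is an ancestor of 80ac.

Yes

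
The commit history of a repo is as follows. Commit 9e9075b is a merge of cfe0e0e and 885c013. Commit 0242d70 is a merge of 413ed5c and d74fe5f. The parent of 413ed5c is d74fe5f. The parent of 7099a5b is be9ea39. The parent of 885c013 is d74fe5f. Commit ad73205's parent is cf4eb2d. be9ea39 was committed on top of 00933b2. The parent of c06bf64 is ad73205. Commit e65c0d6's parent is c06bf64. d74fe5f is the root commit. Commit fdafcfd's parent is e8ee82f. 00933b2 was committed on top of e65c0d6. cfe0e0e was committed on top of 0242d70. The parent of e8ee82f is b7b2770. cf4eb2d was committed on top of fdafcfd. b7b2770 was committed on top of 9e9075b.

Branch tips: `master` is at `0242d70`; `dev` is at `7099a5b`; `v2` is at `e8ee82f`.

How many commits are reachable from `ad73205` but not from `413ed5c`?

9

Reachable from ad73205: {0242d70, 413ed5c, 885c013, 9e9075b, ad73205, b7b2770, cf4eb2d, cfe0e0e, d74fe5f, e8ee82f, fdafcfd}.
Reachable from 413ed5c: {413ed5c, d74fe5f}.
In ad73205's history but not 413ed5c's: {0242d70, 885c013, 9e9075b, ad73205, b7b2770, cf4eb2d, cfe0e0e, e8ee82f, fdafcfd} — 9 commits.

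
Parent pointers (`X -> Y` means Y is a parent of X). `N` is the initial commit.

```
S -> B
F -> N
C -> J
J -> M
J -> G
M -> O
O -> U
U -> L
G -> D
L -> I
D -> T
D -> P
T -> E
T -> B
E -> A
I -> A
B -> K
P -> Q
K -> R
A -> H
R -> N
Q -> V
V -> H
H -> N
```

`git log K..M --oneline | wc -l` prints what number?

Reachable from M: {A, H, I, L, M, N, O, U}.
Reachable from K: {K, N, R}.
In M's history but not K's: {A, H, I, L, M, O, U} — 7 commits.

7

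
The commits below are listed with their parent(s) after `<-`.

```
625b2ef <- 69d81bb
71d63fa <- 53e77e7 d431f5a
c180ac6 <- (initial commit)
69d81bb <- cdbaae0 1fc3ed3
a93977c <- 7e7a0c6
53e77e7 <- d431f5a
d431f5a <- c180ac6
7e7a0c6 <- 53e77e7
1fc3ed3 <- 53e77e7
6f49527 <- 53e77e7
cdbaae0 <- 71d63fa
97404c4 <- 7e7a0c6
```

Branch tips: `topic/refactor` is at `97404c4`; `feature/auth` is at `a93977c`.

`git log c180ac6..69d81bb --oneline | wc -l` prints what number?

6

Reachable from 69d81bb: {1fc3ed3, 53e77e7, 69d81bb, 71d63fa, c180ac6, cdbaae0, d431f5a}.
Reachable from c180ac6: {c180ac6}.
In 69d81bb's history but not c180ac6's: {1fc3ed3, 53e77e7, 69d81bb, 71d63fa, cdbaae0, d431f5a} — 6 commits.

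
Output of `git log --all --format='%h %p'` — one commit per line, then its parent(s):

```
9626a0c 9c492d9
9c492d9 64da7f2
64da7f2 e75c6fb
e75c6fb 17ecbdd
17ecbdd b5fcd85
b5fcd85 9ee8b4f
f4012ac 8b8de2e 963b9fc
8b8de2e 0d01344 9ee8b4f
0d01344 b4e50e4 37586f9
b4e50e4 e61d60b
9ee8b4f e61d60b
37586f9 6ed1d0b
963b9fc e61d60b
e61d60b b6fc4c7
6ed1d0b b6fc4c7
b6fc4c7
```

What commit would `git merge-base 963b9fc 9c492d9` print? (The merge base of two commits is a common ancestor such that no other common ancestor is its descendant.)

e61d60b

Ancestors of 963b9fc: {963b9fc, b6fc4c7, e61d60b}.
Ancestors of 9c492d9: {17ecbdd, 64da7f2, 9c492d9, 9ee8b4f, b5fcd85, b6fc4c7, e61d60b, e75c6fb}.
Common ancestors: {b6fc4c7, e61d60b}.
Among these, e61d60b is not an ancestor of any other common ancestor — it is the merge base.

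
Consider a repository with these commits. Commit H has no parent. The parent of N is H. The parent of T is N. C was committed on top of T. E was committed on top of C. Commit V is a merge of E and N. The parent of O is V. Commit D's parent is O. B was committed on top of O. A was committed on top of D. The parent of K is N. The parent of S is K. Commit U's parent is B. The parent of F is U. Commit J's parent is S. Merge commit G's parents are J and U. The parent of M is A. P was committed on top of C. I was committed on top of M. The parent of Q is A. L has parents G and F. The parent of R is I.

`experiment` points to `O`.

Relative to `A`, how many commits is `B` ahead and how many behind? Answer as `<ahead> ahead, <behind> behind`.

Reachable from B: {B, C, E, H, N, O, T, V}.
Reachable from A: {A, C, D, E, H, N, O, T, V}.
Only in B's history (ahead): {B} — 1.
Only in A's history (behind): {A, D} — 2.

1 ahead, 2 behind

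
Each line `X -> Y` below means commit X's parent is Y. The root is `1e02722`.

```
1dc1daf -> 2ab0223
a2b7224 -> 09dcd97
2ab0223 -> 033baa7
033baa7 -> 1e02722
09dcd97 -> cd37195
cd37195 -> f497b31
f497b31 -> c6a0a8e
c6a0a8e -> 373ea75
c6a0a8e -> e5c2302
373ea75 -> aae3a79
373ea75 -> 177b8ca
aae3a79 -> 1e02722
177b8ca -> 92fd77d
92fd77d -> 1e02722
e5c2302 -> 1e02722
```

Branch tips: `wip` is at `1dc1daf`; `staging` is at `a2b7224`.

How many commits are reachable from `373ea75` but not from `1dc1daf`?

4

Reachable from 373ea75: {177b8ca, 1e02722, 373ea75, 92fd77d, aae3a79}.
Reachable from 1dc1daf: {033baa7, 1dc1daf, 1e02722, 2ab0223}.
In 373ea75's history but not 1dc1daf's: {177b8ca, 373ea75, 92fd77d, aae3a79} — 4 commits.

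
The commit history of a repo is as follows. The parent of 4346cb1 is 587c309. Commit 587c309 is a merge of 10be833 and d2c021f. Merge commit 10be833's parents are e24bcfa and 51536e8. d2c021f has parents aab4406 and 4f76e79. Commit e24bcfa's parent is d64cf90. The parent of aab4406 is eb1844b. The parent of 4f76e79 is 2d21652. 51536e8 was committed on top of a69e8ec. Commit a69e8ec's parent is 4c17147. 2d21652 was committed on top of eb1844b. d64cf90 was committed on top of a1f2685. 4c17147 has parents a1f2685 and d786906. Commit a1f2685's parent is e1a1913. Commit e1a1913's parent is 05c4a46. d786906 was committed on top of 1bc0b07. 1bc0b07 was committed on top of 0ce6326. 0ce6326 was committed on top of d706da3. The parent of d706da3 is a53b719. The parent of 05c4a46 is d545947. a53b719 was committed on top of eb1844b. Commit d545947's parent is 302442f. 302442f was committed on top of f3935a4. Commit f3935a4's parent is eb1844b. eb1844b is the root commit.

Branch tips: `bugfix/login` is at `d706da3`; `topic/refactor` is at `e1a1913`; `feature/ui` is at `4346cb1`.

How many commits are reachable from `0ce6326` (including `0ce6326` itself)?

Walking parent pointers from 0ce6326: reachable set = {0ce6326, a53b719, d706da3, eb1844b}.
That is 4 commits.

4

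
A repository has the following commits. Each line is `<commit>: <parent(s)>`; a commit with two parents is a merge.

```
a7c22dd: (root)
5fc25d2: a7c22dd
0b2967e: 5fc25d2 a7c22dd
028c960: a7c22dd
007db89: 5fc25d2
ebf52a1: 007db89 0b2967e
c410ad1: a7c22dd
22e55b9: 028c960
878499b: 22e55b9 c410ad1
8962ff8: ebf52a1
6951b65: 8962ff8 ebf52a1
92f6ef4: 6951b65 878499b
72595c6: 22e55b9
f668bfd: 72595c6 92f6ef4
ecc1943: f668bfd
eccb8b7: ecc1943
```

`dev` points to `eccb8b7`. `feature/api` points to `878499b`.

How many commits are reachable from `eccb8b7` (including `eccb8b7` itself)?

16

Walking parent pointers from eccb8b7: reachable set = {007db89, 028c960, 0b2967e, 22e55b9, 5fc25d2, 6951b65, 72595c6, 878499b, 8962ff8, 92f6ef4, a7c22dd, c410ad1, ebf52a1, ecc1943, eccb8b7, f668bfd}.
That is 16 commits.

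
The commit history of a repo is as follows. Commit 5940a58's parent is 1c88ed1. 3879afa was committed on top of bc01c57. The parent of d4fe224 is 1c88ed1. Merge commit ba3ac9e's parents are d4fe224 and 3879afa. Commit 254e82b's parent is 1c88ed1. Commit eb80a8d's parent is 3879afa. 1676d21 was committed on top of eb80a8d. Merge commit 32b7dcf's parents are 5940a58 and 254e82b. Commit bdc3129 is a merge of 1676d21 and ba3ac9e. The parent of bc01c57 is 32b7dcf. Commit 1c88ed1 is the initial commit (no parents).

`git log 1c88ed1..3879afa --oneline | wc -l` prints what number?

Reachable from 3879afa: {1c88ed1, 254e82b, 32b7dcf, 3879afa, 5940a58, bc01c57}.
Reachable from 1c88ed1: {1c88ed1}.
In 3879afa's history but not 1c88ed1's: {254e82b, 32b7dcf, 3879afa, 5940a58, bc01c57} — 5 commits.

5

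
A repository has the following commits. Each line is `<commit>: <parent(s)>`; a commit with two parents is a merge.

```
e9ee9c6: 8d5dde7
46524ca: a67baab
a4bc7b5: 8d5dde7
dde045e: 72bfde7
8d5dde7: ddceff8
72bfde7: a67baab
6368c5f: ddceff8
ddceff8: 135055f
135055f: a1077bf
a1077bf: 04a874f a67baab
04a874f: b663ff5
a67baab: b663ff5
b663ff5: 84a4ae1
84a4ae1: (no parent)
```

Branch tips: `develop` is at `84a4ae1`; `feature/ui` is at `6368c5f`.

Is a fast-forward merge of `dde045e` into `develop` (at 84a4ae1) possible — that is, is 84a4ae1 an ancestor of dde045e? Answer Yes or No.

Yes

A fast-forward from 84a4ae1 to dde045e is possible iff 84a4ae1 is an ancestor of dde045e.
Ancestors of dde045e: {72bfde7, 84a4ae1, a67baab, b663ff5, dde045e}.
84a4ae1 is among them, so fast-forward is possible.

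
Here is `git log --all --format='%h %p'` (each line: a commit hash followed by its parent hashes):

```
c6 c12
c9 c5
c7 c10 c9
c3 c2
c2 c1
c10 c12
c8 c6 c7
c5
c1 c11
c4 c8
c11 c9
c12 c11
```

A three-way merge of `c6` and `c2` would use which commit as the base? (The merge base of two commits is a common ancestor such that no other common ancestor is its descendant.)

c11

Ancestors of c6: {c11, c12, c5, c6, c9}.
Ancestors of c2: {c1, c11, c2, c5, c9}.
Common ancestors: {c11, c5, c9}.
Among these, c11 is not an ancestor of any other common ancestor — it is the merge base.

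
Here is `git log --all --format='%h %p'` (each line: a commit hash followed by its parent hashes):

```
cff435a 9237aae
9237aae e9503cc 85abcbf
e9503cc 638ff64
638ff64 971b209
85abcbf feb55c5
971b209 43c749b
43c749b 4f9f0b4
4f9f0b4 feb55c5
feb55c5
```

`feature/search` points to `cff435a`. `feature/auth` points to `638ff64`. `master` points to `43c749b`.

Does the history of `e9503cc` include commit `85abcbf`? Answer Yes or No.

No

Ancestors of e9503cc: {43c749b, 4f9f0b4, 638ff64, 971b209, e9503cc, feb55c5}.
85abcbf is not in that set, so it is not an ancestor of e9503cc.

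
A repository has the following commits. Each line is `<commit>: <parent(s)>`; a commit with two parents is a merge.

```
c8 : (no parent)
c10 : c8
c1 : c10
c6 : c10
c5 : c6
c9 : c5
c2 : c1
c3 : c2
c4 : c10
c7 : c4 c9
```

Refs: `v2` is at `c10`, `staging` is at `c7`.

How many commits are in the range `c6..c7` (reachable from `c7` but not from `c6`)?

Reachable from c7: {c10, c4, c5, c6, c7, c8, c9}.
Reachable from c6: {c10, c6, c8}.
In c7's history but not c6's: {c4, c5, c7, c9} — 4 commits.

4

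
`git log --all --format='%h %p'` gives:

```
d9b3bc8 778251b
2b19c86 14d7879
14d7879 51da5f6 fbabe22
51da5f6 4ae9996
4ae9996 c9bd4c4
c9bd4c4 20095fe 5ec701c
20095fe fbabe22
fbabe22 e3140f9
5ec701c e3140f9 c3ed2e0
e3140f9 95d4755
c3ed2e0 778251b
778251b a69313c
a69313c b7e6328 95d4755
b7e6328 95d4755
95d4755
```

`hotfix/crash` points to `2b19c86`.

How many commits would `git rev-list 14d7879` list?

13

Walking parent pointers from 14d7879: reachable set = {14d7879, 20095fe, 4ae9996, 51da5f6, 5ec701c, 778251b, 95d4755, a69313c, b7e6328, c3ed2e0, c9bd4c4, e3140f9, fbabe22}.
That is 13 commits.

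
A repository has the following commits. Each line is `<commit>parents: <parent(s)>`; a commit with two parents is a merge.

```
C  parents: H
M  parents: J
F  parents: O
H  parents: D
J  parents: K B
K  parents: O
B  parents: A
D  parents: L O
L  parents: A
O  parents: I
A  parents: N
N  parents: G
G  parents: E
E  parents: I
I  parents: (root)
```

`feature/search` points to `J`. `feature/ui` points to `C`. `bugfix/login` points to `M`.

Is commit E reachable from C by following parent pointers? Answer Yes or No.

Yes

Ancestors of C (commits reachable by following parents): {A, C, D, E, G, H, I, L, N, O}.
E is in that set, so it is an ancestor of C.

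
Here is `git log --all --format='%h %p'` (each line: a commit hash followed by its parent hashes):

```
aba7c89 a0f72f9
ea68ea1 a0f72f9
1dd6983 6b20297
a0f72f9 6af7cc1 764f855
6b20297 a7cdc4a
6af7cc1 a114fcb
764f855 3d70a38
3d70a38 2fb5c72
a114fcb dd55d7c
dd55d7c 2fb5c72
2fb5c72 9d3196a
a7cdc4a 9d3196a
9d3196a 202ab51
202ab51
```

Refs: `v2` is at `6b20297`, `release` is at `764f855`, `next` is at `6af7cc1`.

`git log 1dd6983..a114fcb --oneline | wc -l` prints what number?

Reachable from a114fcb: {202ab51, 2fb5c72, 9d3196a, a114fcb, dd55d7c}.
Reachable from 1dd6983: {1dd6983, 202ab51, 6b20297, 9d3196a, a7cdc4a}.
In a114fcb's history but not 1dd6983's: {2fb5c72, a114fcb, dd55d7c} — 3 commits.

3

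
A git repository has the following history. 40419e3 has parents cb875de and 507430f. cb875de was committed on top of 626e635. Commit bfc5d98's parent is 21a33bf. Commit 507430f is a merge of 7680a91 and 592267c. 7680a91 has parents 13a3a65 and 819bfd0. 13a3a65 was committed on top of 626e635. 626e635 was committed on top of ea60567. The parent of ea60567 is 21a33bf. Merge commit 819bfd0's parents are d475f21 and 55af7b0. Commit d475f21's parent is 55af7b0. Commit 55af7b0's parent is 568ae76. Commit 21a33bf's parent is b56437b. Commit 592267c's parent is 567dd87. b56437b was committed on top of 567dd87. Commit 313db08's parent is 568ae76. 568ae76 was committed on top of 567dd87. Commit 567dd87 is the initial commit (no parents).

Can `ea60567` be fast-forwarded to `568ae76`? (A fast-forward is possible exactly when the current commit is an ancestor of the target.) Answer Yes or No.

A fast-forward from ea60567 to 568ae76 is possible iff ea60567 is an ancestor of 568ae76.
Ancestors of 568ae76: {567dd87, 568ae76}.
ea60567 is not among them, so fast-forward is not possible.

No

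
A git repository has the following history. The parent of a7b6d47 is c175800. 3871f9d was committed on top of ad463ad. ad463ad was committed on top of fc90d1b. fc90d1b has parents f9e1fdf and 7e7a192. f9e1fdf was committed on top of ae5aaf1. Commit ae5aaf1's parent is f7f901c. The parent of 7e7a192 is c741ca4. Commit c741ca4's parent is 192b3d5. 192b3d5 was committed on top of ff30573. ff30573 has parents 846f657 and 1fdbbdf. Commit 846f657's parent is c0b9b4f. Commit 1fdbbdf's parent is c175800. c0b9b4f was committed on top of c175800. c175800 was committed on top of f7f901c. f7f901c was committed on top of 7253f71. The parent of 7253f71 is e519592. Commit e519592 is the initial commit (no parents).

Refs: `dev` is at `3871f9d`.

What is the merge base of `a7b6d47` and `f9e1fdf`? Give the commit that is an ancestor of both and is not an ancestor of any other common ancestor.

Ancestors of a7b6d47: {7253f71, a7b6d47, c175800, e519592, f7f901c}.
Ancestors of f9e1fdf: {7253f71, ae5aaf1, e519592, f7f901c, f9e1fdf}.
Common ancestors: {7253f71, e519592, f7f901c}.
Among these, f7f901c is not an ancestor of any other common ancestor — it is the merge base.

f7f901c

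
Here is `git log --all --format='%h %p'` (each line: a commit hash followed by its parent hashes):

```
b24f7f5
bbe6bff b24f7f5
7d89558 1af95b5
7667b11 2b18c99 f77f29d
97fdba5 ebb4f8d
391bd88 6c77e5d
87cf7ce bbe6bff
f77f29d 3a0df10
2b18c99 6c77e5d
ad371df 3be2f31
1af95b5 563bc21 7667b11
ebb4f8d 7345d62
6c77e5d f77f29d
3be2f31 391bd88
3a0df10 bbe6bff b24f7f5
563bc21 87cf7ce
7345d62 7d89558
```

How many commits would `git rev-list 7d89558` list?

11

Walking parent pointers from 7d89558: reachable set = {1af95b5, 2b18c99, 3a0df10, 563bc21, 6c77e5d, 7667b11, 7d89558, 87cf7ce, b24f7f5, bbe6bff, f77f29d}.
That is 11 commits.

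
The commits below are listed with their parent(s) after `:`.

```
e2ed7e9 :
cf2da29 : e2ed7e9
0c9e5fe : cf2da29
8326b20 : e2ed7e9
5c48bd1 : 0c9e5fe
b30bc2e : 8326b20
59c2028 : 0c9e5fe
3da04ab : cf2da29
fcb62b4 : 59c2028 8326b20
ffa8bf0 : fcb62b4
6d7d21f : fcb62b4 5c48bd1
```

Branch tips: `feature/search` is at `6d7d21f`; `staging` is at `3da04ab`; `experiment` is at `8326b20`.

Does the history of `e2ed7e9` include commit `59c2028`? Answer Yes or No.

Ancestors of e2ed7e9: {e2ed7e9}.
59c2028 is not in that set, so it is not an ancestor of e2ed7e9.

No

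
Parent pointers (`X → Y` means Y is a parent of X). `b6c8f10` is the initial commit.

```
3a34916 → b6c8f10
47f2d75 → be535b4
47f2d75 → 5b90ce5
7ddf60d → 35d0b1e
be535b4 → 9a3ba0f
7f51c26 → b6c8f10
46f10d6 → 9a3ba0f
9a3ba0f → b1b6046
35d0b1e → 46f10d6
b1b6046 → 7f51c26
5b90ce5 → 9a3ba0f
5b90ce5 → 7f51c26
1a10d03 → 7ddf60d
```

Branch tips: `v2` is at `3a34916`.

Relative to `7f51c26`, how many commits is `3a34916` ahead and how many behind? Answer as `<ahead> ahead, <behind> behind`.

Reachable from 3a34916: {3a34916, b6c8f10}.
Reachable from 7f51c26: {7f51c26, b6c8f10}.
Only in 3a34916's history (ahead): {3a34916} — 1.
Only in 7f51c26's history (behind): {7f51c26} — 1.

1 ahead, 1 behind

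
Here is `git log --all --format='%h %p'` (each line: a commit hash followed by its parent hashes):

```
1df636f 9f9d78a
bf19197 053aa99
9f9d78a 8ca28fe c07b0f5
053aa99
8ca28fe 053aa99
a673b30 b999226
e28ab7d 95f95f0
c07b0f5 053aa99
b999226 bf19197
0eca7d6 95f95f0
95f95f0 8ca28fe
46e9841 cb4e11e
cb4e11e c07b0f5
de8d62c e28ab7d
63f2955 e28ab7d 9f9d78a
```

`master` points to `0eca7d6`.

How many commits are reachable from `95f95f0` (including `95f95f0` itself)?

Walking parent pointers from 95f95f0: reachable set = {053aa99, 8ca28fe, 95f95f0}.
That is 3 commits.

3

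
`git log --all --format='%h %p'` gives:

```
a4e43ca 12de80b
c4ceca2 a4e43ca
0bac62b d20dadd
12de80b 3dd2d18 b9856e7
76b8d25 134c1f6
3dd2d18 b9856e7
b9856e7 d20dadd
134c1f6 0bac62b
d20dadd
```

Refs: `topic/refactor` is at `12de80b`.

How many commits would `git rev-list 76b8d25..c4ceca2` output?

Reachable from c4ceca2: {12de80b, 3dd2d18, a4e43ca, b9856e7, c4ceca2, d20dadd}.
Reachable from 76b8d25: {0bac62b, 134c1f6, 76b8d25, d20dadd}.
In c4ceca2's history but not 76b8d25's: {12de80b, 3dd2d18, a4e43ca, b9856e7, c4ceca2} — 5 commits.

5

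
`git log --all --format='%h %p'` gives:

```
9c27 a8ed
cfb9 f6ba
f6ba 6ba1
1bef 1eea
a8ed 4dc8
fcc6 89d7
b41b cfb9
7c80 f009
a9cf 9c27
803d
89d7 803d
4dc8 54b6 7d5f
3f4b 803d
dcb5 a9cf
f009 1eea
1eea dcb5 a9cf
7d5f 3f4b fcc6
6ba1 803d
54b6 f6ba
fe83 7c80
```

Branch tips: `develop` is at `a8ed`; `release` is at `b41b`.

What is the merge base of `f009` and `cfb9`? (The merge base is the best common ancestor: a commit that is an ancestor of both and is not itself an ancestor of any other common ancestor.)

Ancestors of f009: {1eea, 3f4b, 4dc8, 54b6, 6ba1, 7d5f, 803d, 89d7, 9c27, a8ed, a9cf, dcb5, f009, f6ba, fcc6}.
Ancestors of cfb9: {6ba1, 803d, cfb9, f6ba}.
Common ancestors: {6ba1, 803d, f6ba}.
Among these, f6ba is not an ancestor of any other common ancestor — it is the merge base.

f6ba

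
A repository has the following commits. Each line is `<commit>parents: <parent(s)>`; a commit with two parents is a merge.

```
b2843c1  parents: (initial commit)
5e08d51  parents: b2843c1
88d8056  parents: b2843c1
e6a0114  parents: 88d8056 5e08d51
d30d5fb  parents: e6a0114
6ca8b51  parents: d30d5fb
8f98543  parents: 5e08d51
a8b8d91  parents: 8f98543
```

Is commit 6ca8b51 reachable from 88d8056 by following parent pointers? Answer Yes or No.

No

Ancestors of 88d8056: {88d8056, b2843c1}.
6ca8b51 is not in that set, so it is not an ancestor of 88d8056.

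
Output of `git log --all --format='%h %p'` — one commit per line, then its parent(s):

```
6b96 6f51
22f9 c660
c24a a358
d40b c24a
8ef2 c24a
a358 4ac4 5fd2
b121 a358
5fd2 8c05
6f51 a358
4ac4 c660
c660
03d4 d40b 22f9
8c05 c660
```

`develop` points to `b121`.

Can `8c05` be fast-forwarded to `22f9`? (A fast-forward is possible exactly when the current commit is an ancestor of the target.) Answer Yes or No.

A fast-forward from 8c05 to 22f9 is possible iff 8c05 is an ancestor of 22f9.
Ancestors of 22f9: {22f9, c660}.
8c05 is not among them, so fast-forward is not possible.

No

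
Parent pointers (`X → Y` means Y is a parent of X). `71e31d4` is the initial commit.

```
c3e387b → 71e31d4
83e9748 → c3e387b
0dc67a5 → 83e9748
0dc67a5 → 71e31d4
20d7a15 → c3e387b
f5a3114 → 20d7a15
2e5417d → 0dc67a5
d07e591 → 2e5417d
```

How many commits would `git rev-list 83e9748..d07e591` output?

3

Reachable from d07e591: {0dc67a5, 2e5417d, 71e31d4, 83e9748, c3e387b, d07e591}.
Reachable from 83e9748: {71e31d4, 83e9748, c3e387b}.
In d07e591's history but not 83e9748's: {0dc67a5, 2e5417d, d07e591} — 3 commits.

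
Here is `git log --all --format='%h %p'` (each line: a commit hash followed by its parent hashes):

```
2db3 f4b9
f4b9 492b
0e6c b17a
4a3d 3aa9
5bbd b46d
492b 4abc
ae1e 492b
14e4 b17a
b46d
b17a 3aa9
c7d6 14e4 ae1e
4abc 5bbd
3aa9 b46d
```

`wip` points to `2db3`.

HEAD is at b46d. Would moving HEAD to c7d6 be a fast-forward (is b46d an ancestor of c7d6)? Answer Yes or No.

Yes

A fast-forward from b46d to c7d6 is possible iff b46d is an ancestor of c7d6.
Ancestors of c7d6: {14e4, 3aa9, 492b, 4abc, 5bbd, ae1e, b17a, b46d, c7d6}.
b46d is among them, so fast-forward is possible.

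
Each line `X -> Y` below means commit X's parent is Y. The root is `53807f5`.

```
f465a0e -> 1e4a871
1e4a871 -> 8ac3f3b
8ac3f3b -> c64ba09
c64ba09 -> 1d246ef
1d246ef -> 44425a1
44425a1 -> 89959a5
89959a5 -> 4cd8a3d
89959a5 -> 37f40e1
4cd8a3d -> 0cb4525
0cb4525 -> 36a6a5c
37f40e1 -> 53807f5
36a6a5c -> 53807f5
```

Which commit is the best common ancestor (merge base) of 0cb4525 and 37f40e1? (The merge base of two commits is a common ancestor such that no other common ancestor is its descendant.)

53807f5

Ancestors of 0cb4525: {0cb4525, 36a6a5c, 53807f5}.
Ancestors of 37f40e1: {37f40e1, 53807f5}.
Common ancestors: {53807f5}.
The only common ancestor is 53807f5, so it is the merge base.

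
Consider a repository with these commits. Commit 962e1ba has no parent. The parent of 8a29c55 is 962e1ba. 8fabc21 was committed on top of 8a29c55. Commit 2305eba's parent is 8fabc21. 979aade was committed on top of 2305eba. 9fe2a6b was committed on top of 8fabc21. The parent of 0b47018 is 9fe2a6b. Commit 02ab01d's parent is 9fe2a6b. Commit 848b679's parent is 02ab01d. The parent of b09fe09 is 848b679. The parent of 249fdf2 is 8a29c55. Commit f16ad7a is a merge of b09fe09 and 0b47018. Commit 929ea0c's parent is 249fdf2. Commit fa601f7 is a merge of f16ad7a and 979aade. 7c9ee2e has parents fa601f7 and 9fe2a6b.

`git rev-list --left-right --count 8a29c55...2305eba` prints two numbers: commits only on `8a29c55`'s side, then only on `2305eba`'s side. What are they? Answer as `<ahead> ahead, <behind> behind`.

0 ahead, 2 behind

Reachable from 8a29c55: {8a29c55, 962e1ba}.
Reachable from 2305eba: {2305eba, 8a29c55, 8fabc21, 962e1ba}.
Only in 8a29c55's history (ahead): {} — 0.
Only in 2305eba's history (behind): {2305eba, 8fabc21} — 2.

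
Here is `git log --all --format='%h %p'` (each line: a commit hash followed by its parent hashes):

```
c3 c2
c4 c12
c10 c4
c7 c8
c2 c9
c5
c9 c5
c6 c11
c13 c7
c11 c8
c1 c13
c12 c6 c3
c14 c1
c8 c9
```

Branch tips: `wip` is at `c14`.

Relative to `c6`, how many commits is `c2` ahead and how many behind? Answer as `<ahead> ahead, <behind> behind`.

Reachable from c2: {c2, c5, c9}.
Reachable from c6: {c11, c5, c6, c8, c9}.
Only in c2's history (ahead): {c2} — 1.
Only in c6's history (behind): {c11, c6, c8} — 3.

1 ahead, 3 behind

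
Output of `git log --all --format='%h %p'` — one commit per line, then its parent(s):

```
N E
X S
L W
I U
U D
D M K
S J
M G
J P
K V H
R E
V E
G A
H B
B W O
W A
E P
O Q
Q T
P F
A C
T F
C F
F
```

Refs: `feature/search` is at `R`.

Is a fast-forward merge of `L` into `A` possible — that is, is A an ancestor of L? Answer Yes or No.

Yes

A fast-forward from A to L is possible iff A is an ancestor of L.
Ancestors of L: {A, C, F, L, W}.
A is among them, so fast-forward is possible.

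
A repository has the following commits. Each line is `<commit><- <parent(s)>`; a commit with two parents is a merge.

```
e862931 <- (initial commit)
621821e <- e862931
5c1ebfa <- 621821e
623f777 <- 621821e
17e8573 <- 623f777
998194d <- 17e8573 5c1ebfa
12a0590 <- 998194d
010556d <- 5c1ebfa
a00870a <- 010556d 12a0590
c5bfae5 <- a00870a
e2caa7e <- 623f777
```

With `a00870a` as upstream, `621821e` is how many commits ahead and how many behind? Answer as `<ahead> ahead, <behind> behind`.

Reachable from 621821e: {621821e, e862931}.
Reachable from a00870a: {010556d, 12a0590, 17e8573, 5c1ebfa, 621821e, 623f777, 998194d, a00870a, e862931}.
Only in 621821e's history (ahead): {} — 0.
Only in a00870a's history (behind): {010556d, 12a0590, 17e8573, 5c1ebfa, 623f777, 998194d, a00870a} — 7.

0 ahead, 7 behind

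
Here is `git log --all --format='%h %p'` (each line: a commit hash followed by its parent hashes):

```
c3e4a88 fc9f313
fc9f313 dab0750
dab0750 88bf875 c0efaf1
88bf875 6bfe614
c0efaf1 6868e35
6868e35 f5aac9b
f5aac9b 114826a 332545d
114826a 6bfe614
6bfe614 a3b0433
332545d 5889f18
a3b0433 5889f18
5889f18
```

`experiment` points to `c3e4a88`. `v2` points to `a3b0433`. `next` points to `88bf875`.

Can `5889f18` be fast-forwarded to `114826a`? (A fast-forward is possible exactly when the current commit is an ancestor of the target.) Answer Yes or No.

A fast-forward from 5889f18 to 114826a is possible iff 5889f18 is an ancestor of 114826a.
Ancestors of 114826a: {114826a, 5889f18, 6bfe614, a3b0433}.
5889f18 is among them, so fast-forward is possible.

Yes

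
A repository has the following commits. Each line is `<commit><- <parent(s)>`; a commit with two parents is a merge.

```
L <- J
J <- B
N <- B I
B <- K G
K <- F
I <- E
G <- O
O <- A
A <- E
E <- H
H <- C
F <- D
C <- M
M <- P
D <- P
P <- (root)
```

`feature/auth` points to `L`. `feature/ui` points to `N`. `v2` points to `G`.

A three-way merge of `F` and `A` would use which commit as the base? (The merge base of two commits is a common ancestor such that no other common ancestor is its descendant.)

Ancestors of F: {D, F, P}.
Ancestors of A: {A, C, E, H, M, P}.
Common ancestors: {P}.
The only common ancestor is P, so it is the merge base.

P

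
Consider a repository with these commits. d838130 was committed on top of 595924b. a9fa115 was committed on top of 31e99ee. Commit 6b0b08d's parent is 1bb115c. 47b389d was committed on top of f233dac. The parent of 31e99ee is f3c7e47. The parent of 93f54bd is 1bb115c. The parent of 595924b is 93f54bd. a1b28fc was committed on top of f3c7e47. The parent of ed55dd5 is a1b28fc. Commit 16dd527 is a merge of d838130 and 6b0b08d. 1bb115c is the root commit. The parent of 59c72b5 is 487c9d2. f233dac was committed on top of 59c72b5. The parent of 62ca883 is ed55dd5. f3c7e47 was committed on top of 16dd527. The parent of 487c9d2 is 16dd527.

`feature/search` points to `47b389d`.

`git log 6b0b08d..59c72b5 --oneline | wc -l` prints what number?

6

Reachable from 59c72b5: {16dd527, 1bb115c, 487c9d2, 595924b, 59c72b5, 6b0b08d, 93f54bd, d838130}.
Reachable from 6b0b08d: {1bb115c, 6b0b08d}.
In 59c72b5's history but not 6b0b08d's: {16dd527, 487c9d2, 595924b, 59c72b5, 93f54bd, d838130} — 6 commits.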